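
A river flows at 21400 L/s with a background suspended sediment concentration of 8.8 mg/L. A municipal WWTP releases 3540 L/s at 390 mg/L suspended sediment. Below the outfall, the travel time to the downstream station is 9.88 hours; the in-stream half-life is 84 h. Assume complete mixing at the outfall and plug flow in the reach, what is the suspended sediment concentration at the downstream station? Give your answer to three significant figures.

After mixing, C = (21400·8.800 + 3540·390.0) / 24940 = 1569000/24940 = 62.91 mg/L.
Half-life 84 h → k = ln 2 / 84 = 0.008252 h⁻¹ = 0.1980 d⁻¹.
Decay over the reach: 62.91·exp(−kt) = 62.91·0.9217 = 57.98 mg/L.

58.0 mg/L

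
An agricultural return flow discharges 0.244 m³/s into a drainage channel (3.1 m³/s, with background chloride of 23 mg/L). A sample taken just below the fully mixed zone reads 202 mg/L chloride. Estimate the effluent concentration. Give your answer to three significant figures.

Mass balance: 3.100·23.00 + 0.2440·Cₑ = 3.344·202.0
→ Cₑ = (3.344·202.0 − 3.100·23.00) / 0.2440 = 2476 mg/L.

2480 mg/L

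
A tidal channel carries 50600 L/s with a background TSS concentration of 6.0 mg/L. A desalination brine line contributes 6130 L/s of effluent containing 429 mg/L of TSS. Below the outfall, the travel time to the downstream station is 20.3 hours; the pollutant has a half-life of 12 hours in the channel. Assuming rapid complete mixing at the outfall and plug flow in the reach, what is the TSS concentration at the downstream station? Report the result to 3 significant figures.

Mixed concentration C = ΣQC/ΣQ = (50600·6.000 + 6130·429.0) / 56730 = 2933000/56730 = 51.71 mg/L.
Half-life 12 h → k = ln 2 / 12 = 0.05776 h⁻¹ = 1.386 d⁻¹.
First-order decay: C = 51.71·exp(−k·t) = 51.71·0.3096 = 16.01 mg/L.

16.0 mg/L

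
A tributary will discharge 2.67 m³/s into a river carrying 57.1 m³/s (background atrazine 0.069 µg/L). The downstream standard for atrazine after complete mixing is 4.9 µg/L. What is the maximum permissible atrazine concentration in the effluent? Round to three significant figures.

108 µg/L

At the limit, (Qr·Cr + Qe·Cₑ)/(Qr + Qe) = 4.9:
Cₑ = (59.77·4.9 − 57.10·0.06900) / 2.670 = 108.2 µg/L.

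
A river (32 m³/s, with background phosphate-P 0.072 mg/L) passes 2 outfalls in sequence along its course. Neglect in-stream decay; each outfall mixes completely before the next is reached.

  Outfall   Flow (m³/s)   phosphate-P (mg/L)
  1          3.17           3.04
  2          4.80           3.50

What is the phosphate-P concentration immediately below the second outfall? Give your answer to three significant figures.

Outfall 1: combined Q = 35.17 m³/s; C = (32.00·0.07200 + 3.170·3.040)/35.17 = 0.3395 mg/L.
Outfall 2: combined Q = 39.97 m³/s; C = (35.17·0.3395 + 4.800·3.500)/39.97 = 0.7191 mg/L.

0.719 mg/L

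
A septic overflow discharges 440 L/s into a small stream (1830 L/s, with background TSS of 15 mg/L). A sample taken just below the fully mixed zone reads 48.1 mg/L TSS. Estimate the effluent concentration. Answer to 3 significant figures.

Mass balance: 1830·15.00 + 440.0·Cₑ = 2270·48.10
→ Cₑ = (2270·48.10 − 1830·15.00) / 440.0 = 185.8 mg/L.

186 mg/L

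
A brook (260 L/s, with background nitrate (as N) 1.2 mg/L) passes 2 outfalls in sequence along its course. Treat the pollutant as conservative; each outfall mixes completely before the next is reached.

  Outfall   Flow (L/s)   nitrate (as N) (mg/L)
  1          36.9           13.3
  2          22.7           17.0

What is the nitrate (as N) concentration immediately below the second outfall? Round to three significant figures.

Below outfall 1: Q → 296.9 L/s, C = (260.0·1.200 + 36.90·13.30)/296.9 = 2.704 mg/L.
Below outfall 2: Q → 319.6 L/s, C = (296.9·2.704 + 22.70·17.00)/319.6 = 3.719 mg/L.

3.72 mg/L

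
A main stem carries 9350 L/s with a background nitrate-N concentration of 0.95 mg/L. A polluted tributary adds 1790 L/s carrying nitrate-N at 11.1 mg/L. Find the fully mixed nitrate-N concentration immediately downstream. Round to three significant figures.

2.58 mg/L

Mixed concentration C = ΣQC/ΣQ = (9350·0.9500 + 1790·11.10) / 11140 = 28750/11140 = 2.581 mg/L.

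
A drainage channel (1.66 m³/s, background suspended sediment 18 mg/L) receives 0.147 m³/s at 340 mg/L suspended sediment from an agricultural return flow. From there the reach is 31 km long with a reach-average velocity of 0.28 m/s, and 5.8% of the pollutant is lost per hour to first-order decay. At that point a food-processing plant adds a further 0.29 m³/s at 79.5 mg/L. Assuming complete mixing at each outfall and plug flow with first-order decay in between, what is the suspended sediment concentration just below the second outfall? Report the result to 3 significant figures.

17.1 mg/L

Conservation of mass: C = (1.660·18.00 + 0.1470·340.0) / 1.807 = 79.86/1.807 = 44.19 mg/L; combined flow 1.807 m³/s.
Travel time t = 31·1000 / 0.28 = 110700 s = 30.75 h.
5.8%/h lost → k = −ln(1 − 0.058) = 0.05975 h⁻¹.
First-order decay: C = 44.19·exp(−k·t) = 44.19·0.1592 = 7.036 mg/L.
At the second outfall, C = (1.807·7.036 + 0.2900·79.50) / (1.807 + 0.2900) = 17.06 mg/L.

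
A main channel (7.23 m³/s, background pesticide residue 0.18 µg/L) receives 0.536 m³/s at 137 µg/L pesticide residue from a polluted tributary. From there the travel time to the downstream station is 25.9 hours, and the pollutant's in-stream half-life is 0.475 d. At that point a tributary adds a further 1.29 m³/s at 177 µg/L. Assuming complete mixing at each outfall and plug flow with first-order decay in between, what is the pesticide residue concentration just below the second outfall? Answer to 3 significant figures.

After mixing, C = (7.230·0.1800 + 0.5360·137.0) / 7.766 = 74.73/7.766 = 9.623 µg/L; combined flow 7.766 m³/s.
Half-life 0.475 d → k = ln 2 / 0.475 = 1.459 d⁻¹.
Applying C = C₀e^(−kt): 9.623 × 0.2071 = 1.992 µg/L.
Second outfall: C = (7.766·1.992 + 1.290·177.0)/9.056 = 26.92 µg/L.

26.9 µg/L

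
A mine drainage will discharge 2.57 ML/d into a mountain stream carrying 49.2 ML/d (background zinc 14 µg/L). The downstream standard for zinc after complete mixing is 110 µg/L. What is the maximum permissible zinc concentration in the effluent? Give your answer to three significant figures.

At the limit, (Qr·Cr + Qe·Cₑ)/(Qr + Qe) = 110:
Cₑ = (51.77·110 − 49.20·14.00) / 2.570 = 1948 µg/L.

1950 µg/L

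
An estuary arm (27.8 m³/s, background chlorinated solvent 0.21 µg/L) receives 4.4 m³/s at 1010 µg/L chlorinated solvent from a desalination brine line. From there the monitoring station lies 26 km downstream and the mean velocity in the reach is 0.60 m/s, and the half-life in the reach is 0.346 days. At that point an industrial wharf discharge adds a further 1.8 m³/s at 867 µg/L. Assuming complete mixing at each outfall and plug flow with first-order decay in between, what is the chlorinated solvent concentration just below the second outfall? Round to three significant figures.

Mass balance: C = (27.80·0.2100 + 4.400·1010) / 32.20 = 4450/32.20 = 138.2 µg/L; combined flow 32.20 m³/s.
Travel time t = 26·1000 / 0.60 = 43330 s = 12.04 h.
Half-life 0.346 d → k = ln 2 / 0.346 = 2.003 d⁻¹.
After decay, C = 138.2 × e^(−kt) = 138.2 × 0.3661 = 50.60 µg/L.
Second outfall: C = (32.20·50.60 + 1.800·867.0)/34.00 = 93.82 µg/L.

93.8 µg/L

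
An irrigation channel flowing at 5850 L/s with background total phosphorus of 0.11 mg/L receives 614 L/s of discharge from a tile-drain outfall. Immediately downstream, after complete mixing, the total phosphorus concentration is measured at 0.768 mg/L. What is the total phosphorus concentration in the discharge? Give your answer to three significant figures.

7.04 mg/L

Mass balance: 5850·0.1100 + 614.0·Cₑ = 6464·0.7680
→ Cₑ = (6464·0.7680 − 5850·0.1100) / 614.0 = 7.037 mg/L.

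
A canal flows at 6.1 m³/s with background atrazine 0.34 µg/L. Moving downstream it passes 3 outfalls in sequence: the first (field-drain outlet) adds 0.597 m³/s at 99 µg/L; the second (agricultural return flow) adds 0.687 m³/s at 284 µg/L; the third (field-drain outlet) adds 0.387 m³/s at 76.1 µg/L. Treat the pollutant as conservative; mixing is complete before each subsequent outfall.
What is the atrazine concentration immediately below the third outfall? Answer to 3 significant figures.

36.8 µg/L

Outfall 1: combined Q = 6.697 m³/s; C = (6.100·0.3400 + 0.5970·99.00)/6.697 = 9.135 µg/L.
Outfall 2: combined Q = 7.384 m³/s; C = (6.697·9.135 + 0.6870·284.0)/7.384 = 34.71 µg/L.
Outfall 3: combined Q = 7.771 m³/s; C = (7.384·34.71 + 0.3870·76.10)/7.771 = 36.77 µg/L.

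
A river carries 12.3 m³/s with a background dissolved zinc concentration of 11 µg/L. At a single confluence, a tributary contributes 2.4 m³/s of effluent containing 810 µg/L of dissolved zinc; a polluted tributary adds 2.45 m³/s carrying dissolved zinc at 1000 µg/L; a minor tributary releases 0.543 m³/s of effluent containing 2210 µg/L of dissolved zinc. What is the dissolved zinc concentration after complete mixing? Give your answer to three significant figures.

Mixed concentration C = ΣQC/ΣQ = (12.30·11.00 + 2.400·810.0 + 2.450·1000 + 0.5430·2210) / 17.69 = 5729/17.69 = 323.8 µg/L.

324 µg/L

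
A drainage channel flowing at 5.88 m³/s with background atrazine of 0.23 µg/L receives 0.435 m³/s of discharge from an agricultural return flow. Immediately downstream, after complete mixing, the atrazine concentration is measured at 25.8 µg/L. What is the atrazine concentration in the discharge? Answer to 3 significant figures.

371 µg/L

Mass balance: 5.880·0.2300 + 0.4350·Cₑ = 6.315·25.80
→ Cₑ = (6.315·25.80 − 5.880·0.2300) / 0.4350 = 371.4 µg/L.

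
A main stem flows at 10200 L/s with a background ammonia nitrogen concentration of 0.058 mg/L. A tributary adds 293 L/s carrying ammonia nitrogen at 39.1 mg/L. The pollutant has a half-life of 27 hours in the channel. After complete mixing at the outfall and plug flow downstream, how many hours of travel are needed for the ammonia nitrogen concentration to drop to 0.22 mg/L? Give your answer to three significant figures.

64.4 h

Flow-weighted average: C = (10200·0.05800 + 293.0·39.10) / 10490 = 12050/10490 = 1.148 mg/L.
Half-life 27 h → k = ln 2 / 27 = 0.02567 h⁻¹ = 0.6161 d⁻¹.
1.148·exp(−k·t) = 0.22 → t = ln(1.148/0.22)/k = 231700 s = 64.36 h.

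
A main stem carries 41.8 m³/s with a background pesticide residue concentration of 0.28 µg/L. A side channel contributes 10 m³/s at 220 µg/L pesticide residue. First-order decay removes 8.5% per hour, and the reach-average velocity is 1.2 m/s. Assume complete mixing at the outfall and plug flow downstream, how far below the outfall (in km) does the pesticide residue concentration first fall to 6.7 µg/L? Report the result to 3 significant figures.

90.1 km

Conservation of mass: C = (41.80·0.2800 + 10.00·220.0) / 51.80 = 2212/51.80 = 42.70 µg/L.
8.5%/h lost → k = −ln(1 − 0.085) = 0.08883 h⁻¹.
Set 42.70·exp(−k·t) = 6.7 → t = ln(42.70/6.7)/k = 75060 s = 20.85 h.
Distance = v·t = 1.2·75060 = 90070 m = 90.07 km.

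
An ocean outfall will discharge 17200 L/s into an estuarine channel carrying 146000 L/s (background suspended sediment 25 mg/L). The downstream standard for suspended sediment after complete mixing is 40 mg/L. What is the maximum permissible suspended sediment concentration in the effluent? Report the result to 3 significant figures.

167 mg/L

At the limit, (Qr·Cr + Qe·Cₑ)/(Qr + Qe) = 40:
Cₑ = (163200·40 − 146000·25.00) / 17200 = 167.3 mg/L.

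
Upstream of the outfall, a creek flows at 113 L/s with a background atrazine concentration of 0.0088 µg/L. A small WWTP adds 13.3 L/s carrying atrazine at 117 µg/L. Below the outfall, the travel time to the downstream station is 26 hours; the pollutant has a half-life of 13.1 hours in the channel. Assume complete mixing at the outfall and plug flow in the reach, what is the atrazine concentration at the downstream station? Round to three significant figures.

Conservation of mass: C = (113.0·0.008800 + 13.30·117.0) / 126.3 = 1557/126.3 = 12.33 µg/L.
Half-life 13.1 h → k = ln 2 / 13.1 = 0.05291 h⁻¹ = 1.270 d⁻¹.
Decay over the reach: 12.33·exp(−kt) = 12.33·0.2527 = 3.115 µg/L.

3.11 µg/L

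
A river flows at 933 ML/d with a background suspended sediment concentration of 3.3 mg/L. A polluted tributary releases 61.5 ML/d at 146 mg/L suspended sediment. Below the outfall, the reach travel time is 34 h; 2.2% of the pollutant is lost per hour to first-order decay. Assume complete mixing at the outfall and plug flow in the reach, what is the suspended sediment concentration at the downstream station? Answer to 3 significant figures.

Mixed concentration C = ΣQC/ΣQ = (933.0·3.300 + 61.50·146.0) / 994.5 = 12060/994.5 = 12.12 mg/L.
2.2%/h lost → k = −ln(1 − 0.022) = 0.02225 h⁻¹.
After decay, C = 12.12 × e^(−kt) = 12.12 × 0.4694 = 5.691 mg/L.

5.69 mg/L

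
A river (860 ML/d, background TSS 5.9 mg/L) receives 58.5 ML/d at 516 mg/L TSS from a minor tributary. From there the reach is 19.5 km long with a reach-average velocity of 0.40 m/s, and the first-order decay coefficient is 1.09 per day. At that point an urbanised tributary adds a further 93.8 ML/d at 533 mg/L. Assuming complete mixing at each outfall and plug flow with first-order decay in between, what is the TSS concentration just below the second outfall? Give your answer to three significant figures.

68.2 mg/L

Conservation of mass: C = (860.0·5.900 + 58.50·516.0) / 918.5 = 35260/918.5 = 38.39 mg/L; combined flow 918.5 ML/d.
Travel time t = 19.5·1000 / 0.40 = 48750 s = 13.54 h.
First-order decay: C = 38.39·exp(−k·t) = 38.39·0.5406 = 20.75 mg/L.
At the second outfall, C = (918.5·20.75 + 93.80·533.0) / (918.5 + 93.80) = 68.22 mg/L.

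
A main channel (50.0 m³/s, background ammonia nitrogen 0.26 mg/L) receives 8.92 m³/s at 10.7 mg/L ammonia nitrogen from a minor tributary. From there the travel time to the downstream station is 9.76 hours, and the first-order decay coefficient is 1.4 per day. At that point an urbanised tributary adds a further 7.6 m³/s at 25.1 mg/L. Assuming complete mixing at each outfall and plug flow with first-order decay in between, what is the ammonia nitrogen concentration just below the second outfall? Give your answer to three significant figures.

3.79 mg/L

Mixed concentration C = ΣQC/ΣQ = (50.00·0.2600 + 8.920·10.70) / 58.92 = 108.4/58.92 = 1.841 mg/L; combined flow 58.92 m³/s.
Applying C = C₀e^(−kt): 1.841 × 0.5659 = 1.042 mg/L.
At the second outfall, C = (58.92·1.042 + 7.600·25.10) / (58.92 + 7.600) = 3.790 mg/L.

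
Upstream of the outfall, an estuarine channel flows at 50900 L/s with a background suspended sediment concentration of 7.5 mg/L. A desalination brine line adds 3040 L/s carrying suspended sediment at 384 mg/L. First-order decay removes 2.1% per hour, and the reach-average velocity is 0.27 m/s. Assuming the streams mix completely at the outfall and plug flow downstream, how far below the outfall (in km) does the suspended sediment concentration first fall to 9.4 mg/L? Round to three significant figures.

After mixing, C = (50900·7.500 + 3040·384.0) / 53940 = 1549000/53940 = 28.72 mg/L.
2.1%/h lost → k = −ln(1 − 0.021) = 0.02122 h⁻¹.
Set 28.72·exp(−k·t) = 9.4 → t = ln(28.72/9.4)/k = 189400 s = 52.62 h.
Distance = v·t = 0.27·189400 = 51150 m = 51.15 km.

51.1 km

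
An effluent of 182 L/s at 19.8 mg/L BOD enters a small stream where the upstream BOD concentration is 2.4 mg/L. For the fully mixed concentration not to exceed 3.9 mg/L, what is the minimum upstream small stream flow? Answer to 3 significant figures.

Set C_mix = 3.9: (Q·2.400 + 182.0·19.80) / (Q + 182.0) = 3.9
→ Q = 182.0·(19.80 − 3.9)/(3.9 − 2.400) = 1929 L/s.

1930 L/s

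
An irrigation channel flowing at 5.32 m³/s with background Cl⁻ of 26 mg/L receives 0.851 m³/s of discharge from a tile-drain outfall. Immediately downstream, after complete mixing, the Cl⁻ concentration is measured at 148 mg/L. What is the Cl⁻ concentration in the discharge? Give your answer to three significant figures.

Mass balance: 5.320·26.00 + 0.8510·Cₑ = 6.171·148.0
→ Cₑ = (6.171·148.0 − 5.320·26.00) / 0.8510 = 910.7 mg/L.

911 mg/L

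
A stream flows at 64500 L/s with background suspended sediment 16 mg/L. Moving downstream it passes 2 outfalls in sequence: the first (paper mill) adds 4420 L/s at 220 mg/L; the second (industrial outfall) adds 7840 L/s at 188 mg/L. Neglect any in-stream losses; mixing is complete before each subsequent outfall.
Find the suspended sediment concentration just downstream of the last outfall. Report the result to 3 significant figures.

Below outfall 1: Q → 68920 L/s, C = (64500·16.00 + 4420·220.0)/68920 = 29.08 mg/L.
Below outfall 2: Q → 76760 L/s, C = (68920·29.08 + 7840·188.0)/76760 = 45.31 mg/L.

45.3 mg/L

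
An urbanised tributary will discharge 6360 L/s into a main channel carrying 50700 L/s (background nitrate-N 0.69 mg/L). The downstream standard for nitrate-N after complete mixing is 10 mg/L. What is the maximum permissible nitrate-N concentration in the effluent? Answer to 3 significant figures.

At the limit, (Qr·Cr + Qe·Cₑ)/(Qr + Qe) = 10:
Cₑ = (57060·10 − 50700·0.6900) / 6360 = 84.22 mg/L.

84.2 mg/L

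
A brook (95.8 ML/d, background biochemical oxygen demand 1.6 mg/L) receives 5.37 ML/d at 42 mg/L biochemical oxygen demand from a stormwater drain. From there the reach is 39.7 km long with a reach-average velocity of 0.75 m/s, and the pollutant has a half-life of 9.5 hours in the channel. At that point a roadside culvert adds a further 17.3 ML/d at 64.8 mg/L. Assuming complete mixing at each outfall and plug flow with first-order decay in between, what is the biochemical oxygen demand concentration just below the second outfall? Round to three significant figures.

Flow-weighted average: C = (95.80·1.600 + 5.370·42.00) / 101.2 = 378.8/101.2 = 3.744 mg/L; combined flow 101.2 ML/d.
Travel time t = 39.7·1000 / 0.75 = 52930 s = 14.70 h.
Half-life 9.5 h → k = ln 2 / 9.5 = 0.07296 h⁻¹ = 1.751 d⁻¹.
Applying C = C₀e^(−kt): 3.744 × 0.3420 = 1.281 mg/L.
At the second outfall, C = (101.2·1.281 + 17.30·64.80) / (101.2 + 17.30) = 10.56 mg/L.

10.6 mg/L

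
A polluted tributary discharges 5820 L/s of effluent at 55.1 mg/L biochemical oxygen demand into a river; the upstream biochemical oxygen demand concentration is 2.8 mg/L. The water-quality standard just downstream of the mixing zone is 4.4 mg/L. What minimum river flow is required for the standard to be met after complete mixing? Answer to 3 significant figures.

184000 L/s

Set C_mix = 4.4: (Q·2.800 + 5820·55.10) / (Q + 5820) = 4.4
→ Q = 5820·(55.10 − 4.4)/(4.4 − 2.800) = 184400 L/s.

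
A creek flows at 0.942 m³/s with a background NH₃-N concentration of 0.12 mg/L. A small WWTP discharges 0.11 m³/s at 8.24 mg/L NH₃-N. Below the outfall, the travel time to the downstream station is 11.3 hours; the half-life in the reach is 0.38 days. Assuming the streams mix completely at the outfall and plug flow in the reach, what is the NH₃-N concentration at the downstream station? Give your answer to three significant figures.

0.411 mg/L

Mass balance: C = (0.9420·0.1200 + 0.1100·8.240) / 1.052 = 1.019/1.052 = 0.9690 mg/L.
Half-life 0.38 d → k = ln 2 / 0.38 = 1.824 d⁻¹.
Decay over the reach: 0.9690·exp(−kt) = 0.9690·0.4237 = 0.4105 mg/L.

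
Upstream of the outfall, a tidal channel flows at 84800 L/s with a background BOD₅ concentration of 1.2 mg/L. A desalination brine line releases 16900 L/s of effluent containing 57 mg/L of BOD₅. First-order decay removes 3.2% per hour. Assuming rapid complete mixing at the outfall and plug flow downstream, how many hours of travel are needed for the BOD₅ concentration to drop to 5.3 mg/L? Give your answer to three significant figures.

Mixed concentration C = ΣQC/ΣQ = (84800·1.200 + 16900·57.00) / 101700 = 1065000/101700 = 10.47 mg/L.
3.2%/h lost → k = −ln(1 − 0.032) = 0.03252 h⁻¹.
10.47·exp(−k·t) = 5.3 → t = ln(10.47/5.3)/k = 75390 s = 20.94 h.

20.9 h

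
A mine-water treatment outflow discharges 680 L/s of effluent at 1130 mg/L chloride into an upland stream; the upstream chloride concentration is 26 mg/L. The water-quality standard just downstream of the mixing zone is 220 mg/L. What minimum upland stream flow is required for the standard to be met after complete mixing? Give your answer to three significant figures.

3190 L/s

Set C_mix = 220: (Q·26.00 + 680.0·1130) / (Q + 680.0) = 220
→ Q = 680.0·(1130 − 220)/(220 − 26.00) = 3190 L/s.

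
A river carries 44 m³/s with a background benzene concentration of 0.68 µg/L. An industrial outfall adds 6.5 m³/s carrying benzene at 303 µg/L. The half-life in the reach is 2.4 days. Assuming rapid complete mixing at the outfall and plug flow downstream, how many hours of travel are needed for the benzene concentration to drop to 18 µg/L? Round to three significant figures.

Mixed concentration C = ΣQC/ΣQ = (44.00·0.6800 + 6.500·303.0) / 50.50 = 1999/50.50 = 39.59 µg/L.
Half-life 2.4 d → k = ln 2 / 2.4 = 0.2888 d⁻¹.
39.59·exp(−k·t) = 18 → t = ln(39.59/18)/k = 235800 s = 65.50 h.

65.5 h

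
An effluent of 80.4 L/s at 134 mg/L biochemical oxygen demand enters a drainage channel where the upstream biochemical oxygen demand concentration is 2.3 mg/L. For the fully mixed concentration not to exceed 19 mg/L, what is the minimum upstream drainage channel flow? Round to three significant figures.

Set C_mix = 19: (Q·2.300 + 80.40·134.0) / (Q + 80.40) = 19
→ Q = 80.40·(134.0 − 19)/(19 − 2.300) = 553.7 L/s.

554 L/s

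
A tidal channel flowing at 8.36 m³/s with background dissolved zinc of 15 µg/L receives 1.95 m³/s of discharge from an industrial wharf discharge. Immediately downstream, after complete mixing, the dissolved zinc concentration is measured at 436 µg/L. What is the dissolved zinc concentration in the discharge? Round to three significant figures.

Mass balance: 8.360·15.00 + 1.950·Cₑ = 10.31·436.0
→ Cₑ = (10.31·436.0 − 8.360·15.00) / 1.950 = 2241 µg/L.

2240 µg/L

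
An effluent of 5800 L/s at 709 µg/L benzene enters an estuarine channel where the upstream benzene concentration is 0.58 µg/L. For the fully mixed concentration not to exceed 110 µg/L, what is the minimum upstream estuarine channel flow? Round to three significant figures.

Set C_mix = 110: (Q·0.5800 + 5800·709.0) / (Q + 5800) = 110
→ Q = 5800·(709.0 − 110)/(110 − 0.5800) = 31750 L/s.

31800 L/s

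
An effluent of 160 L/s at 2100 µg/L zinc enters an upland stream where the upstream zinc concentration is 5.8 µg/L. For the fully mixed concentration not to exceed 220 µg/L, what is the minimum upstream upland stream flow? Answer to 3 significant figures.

Set C_mix = 220: (Q·5.800 + 160.0·2100) / (Q + 160.0) = 220
→ Q = 160.0·(2100 − 220)/(220 − 5.800) = 1404 L/s.

1400 L/s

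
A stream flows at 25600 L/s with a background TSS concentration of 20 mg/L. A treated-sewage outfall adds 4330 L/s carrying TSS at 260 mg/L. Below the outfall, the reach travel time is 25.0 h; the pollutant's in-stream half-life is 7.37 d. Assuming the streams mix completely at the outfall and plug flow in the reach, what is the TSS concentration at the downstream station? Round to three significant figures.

Mass balance: C = (25600·20.00 + 4330·260.0) / 29930 = 1638000/29930 = 54.72 mg/L.
Half-life 7.37 d → k = ln 2 / 7.37 = 0.09405 d⁻¹.
Applying C = C₀e^(−kt): 54.72 × 0.9067 = 49.61 mg/L.

49.6 mg/L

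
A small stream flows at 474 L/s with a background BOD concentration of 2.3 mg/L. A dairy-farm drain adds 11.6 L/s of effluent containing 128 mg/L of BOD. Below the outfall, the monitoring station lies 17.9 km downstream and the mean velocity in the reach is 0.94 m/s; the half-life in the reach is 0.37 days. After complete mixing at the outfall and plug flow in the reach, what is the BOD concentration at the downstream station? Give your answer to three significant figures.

3.51 mg/L

Conservation of mass: C = (474.0·2.300 + 11.60·128.0) / 485.6 = 2575/485.6 = 5.303 mg/L.
Travel time t = 17.9·1000 / 0.94 = 19040 s = 5.290 h.
Half-life 0.37 d → k = ln 2 / 0.37 = 1.873 d⁻¹.
Applying C = C₀e^(−kt): 5.303 × 0.6617 = 3.509 mg/L.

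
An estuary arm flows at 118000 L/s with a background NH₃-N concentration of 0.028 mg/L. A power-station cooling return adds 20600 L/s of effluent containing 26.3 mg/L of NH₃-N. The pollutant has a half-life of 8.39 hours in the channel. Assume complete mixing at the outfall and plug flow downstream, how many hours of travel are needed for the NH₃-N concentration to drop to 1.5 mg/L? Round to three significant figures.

Conservation of mass: C = (118000·0.02800 + 20600·26.30) / 138600 = 545100/138600 = 3.933 mg/L.
Half-life 8.39 h → k = ln 2 / 8.39 = 0.08262 h⁻¹ = 1.983 d⁻¹.
3.933·exp(−k·t) = 1.5 → t = ln(3.933/1.5)/k = 42000 s = 11.67 h.

11.7 h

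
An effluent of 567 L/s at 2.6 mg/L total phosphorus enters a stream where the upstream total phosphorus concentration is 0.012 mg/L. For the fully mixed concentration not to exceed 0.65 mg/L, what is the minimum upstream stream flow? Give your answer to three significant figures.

1730 L/s

Set C_mix = 0.65: (Q·0.01200 + 567.0·2.600) / (Q + 567.0) = 0.65
→ Q = 567.0·(2.600 − 0.65)/(0.65 − 0.01200) = 1733 L/s.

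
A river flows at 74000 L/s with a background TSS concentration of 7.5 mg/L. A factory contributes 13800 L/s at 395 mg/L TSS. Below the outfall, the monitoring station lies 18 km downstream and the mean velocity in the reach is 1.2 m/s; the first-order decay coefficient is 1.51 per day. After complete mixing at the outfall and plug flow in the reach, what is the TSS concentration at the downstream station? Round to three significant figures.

Mixed concentration C = ΣQC/ΣQ = (74000·7.500 + 13800·395.0) / 87800 = 6006000/87800 = 68.41 mg/L.
Travel time t = 18·1000 / 1.2 = 15000 s = 4.167 h.
Applying C = C₀e^(−kt): 68.41 × 0.7694 = 52.63 mg/L.

52.6 mg/L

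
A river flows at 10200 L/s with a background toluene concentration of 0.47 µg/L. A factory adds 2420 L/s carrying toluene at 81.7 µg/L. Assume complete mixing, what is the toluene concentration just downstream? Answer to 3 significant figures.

Mixed concentration C = ΣQC/ΣQ = (10200·0.4700 + 2420·81.70) / 12620 = 202500/12620 = 16.05 µg/L.

16.0 µg/L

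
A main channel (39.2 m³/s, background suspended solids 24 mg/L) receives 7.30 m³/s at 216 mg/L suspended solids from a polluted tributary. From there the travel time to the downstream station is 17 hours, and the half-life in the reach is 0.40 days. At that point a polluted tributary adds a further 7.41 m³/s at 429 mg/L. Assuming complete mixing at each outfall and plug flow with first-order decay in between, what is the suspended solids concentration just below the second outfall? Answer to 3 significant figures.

72.7 mg/L

Mass balance: C = (39.20·24.00 + 7.300·216.0) / 46.50 = 2518/46.50 = 54.14 mg/L; combined flow 46.50 m³/s.
Half-life 0.40 d → k = ln 2 / 0.40 = 1.733 d⁻¹.
First-order decay: C = 54.14·exp(−k·t) = 54.14·0.2930 = 15.87 mg/L.
Second outfall: C = (46.50·15.87 + 7.410·429.0)/53.91 = 72.65 mg/L.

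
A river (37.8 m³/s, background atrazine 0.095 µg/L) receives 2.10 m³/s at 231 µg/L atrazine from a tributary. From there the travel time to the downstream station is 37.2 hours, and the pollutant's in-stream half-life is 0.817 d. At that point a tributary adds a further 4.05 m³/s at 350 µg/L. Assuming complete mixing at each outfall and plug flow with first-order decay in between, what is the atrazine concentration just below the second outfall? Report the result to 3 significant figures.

35.2 µg/L

After mixing, C = (37.80·0.09500 + 2.100·231.0) / 39.90 = 488.7/39.90 = 12.25 µg/L; combined flow 39.90 m³/s.
Half-life 0.817 d → k = ln 2 / 0.817 = 0.8484 d⁻¹.
Applying C = C₀e^(−kt): 12.25 × 0.2685 = 3.288 µg/L.
At the second outfall, C = (39.90·3.288 + 4.050·350.0) / (39.90 + 4.050) = 35.24 µg/L.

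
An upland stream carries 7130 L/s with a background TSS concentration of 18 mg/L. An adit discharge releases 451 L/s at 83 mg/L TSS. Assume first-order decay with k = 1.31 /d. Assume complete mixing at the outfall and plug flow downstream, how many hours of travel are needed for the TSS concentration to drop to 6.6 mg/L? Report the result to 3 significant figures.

21.9 h

Flow-weighted average: C = (7130·18.00 + 451.0·83.00) / 7581 = 165800/7581 = 21.87 mg/L.
21.87·exp(−k·t) = 6.6 → t = ln(21.87/6.6)/k = 79010 s = 21.95 h.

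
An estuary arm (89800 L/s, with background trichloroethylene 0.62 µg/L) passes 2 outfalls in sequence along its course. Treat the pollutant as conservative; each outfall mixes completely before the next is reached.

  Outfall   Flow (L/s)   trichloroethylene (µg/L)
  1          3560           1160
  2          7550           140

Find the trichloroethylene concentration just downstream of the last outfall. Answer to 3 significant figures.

Outfall 1: combined Q = 93360 L/s; C = (89800·0.6200 + 3560·1160)/93360 = 44.83 µg/L.
Outfall 2: combined Q = 100900 L/s; C = (93360·44.83 + 7550·140.0)/100900 = 51.95 µg/L.

52.0 µg/L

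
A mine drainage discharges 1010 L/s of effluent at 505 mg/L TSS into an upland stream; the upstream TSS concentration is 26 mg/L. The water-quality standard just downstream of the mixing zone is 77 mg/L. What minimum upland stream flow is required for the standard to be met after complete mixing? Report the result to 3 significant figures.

8480 L/s

Set C_mix = 77: (Q·26.00 + 1010·505.0) / (Q + 1010) = 77
→ Q = 1010·(505.0 − 77)/(77 − 26.00) = 8476 L/s.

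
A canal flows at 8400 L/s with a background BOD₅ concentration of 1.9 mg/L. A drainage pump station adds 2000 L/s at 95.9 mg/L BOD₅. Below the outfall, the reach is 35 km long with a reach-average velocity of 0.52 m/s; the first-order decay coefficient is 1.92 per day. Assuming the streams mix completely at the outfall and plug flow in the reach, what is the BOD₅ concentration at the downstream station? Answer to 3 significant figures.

Flow-weighted average: C = (8400·1.900 + 2000·95.90) / 10400 = 207800/10400 = 19.98 mg/L.
Travel time t = 35·1000 / 0.52 = 67310 s = 18.70 h.
Decay over the reach: 19.98·exp(−kt) = 19.98·0.2241 = 4.477 mg/L.

4.48 mg/L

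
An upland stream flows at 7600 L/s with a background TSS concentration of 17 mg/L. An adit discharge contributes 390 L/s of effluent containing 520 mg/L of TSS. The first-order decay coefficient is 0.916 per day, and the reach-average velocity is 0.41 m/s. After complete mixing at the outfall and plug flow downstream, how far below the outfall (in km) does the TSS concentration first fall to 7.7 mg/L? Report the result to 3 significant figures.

65.2 km

Conservation of mass: C = (7600·17.00 + 390.0·520.0) / 7990 = 332000/7990 = 41.55 mg/L.
Set 41.55·exp(−k·t) = 7.7 → t = ln(41.55/7.7)/k = 159000 s = 44.17 h.
Distance = v·t = 0.41·159000 = 65190 m = 65.19 km.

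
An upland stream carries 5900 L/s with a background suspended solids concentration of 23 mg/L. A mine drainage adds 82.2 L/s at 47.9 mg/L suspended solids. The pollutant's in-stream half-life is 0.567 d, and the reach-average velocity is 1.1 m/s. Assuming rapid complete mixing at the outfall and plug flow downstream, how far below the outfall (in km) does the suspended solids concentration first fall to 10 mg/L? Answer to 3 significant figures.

Conservation of mass: C = (5900·23.00 + 82.20·47.90) / 5982 = 139600/5982 = 23.34 mg/L.
Half-life 0.567 d → k = ln 2 / 0.567 = 1.222 d⁻¹.
Set 23.34·exp(−k·t) = 10 → t = ln(23.34/10)/k = 59910 s = 16.64 h.
Distance = v·t = 1.1·59910 = 65900 m = 65.90 km.

65.9 km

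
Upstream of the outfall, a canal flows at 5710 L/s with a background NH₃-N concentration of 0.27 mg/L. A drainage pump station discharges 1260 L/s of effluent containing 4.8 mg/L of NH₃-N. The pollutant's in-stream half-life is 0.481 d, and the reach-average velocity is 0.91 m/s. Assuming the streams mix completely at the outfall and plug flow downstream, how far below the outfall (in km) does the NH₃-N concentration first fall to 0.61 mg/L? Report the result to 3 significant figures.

31.6 km

After mixing, C = (5710·0.2700 + 1260·4.800) / 6970 = 7590/6970 = 1.089 mg/L.
Half-life 0.481 d → k = ln 2 / 0.481 = 1.441 d⁻¹.
Set 1.089·exp(−k·t) = 0.61 → t = ln(1.089/0.61)/k = 34740 s = 9.651 h.
Distance = v·t = 0.91·34740 = 31620 m = 31.62 km.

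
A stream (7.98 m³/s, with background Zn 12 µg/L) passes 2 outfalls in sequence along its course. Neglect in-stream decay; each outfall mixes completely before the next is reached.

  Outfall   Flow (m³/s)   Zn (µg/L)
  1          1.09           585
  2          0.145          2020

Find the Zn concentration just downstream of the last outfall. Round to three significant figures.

Outfall 1: combined Q = 9.070 m³/s; C = (7.980·12.00 + 1.090·585.0)/9.070 = 80.86 µg/L.
Outfall 2: combined Q = 9.215 m³/s; C = (9.070·80.86 + 0.1450·2020)/9.215 = 111.4 µg/L.

111 µg/L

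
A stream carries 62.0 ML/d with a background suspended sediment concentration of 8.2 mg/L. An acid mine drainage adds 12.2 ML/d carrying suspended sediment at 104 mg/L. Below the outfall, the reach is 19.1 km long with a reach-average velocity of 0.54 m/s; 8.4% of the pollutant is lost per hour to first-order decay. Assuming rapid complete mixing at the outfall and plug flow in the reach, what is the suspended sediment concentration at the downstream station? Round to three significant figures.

Flow-weighted average: C = (62.00·8.200 + 12.20·104.0) / 74.20 = 1777/74.20 = 23.95 mg/L.
Travel time t = 19.1·1000 / 0.54 = 35370 s = 9.825 h.
8.4%/h lost → k = −ln(1 − 0.084) = 0.08774 h⁻¹.
First-order decay: C = 23.95·exp(−k·t) = 23.95·0.4223 = 10.11 mg/L.

10.1 mg/L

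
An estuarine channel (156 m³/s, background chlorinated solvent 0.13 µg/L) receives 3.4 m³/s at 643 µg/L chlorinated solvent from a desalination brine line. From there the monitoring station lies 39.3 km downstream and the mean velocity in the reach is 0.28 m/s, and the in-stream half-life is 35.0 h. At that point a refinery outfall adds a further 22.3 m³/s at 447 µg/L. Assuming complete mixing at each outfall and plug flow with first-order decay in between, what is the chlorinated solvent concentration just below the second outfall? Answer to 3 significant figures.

Conservation of mass: C = (156.0·0.1300 + 3.400·643.0) / 159.4 = 2206/159.4 = 13.84 µg/L; combined flow 159.4 m³/s.
Travel time t = 39.3·1000 / 0.28 = 140400 s = 38.99 h.
Half-life 35.0 h → k = ln 2 / 35.0 = 0.01980 h⁻¹ = 0.4753 d⁻¹.
After decay, C = 13.84 × e^(−kt) = 13.84 × 0.4620 = 6.396 µg/L.
At the second outfall, C = (159.4·6.396 + 22.30·447.0) / (159.4 + 22.30) = 60.47 µg/L.

60.5 µg/L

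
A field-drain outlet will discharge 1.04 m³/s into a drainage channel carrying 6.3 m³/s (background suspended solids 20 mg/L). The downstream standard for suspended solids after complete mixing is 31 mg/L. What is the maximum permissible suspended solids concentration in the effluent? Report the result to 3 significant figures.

At the limit, (Qr·Cr + Qe·Cₑ)/(Qr + Qe) = 31:
Cₑ = (7.340·31 − 6.300·20.00) / 1.040 = 97.63 mg/L.

97.6 mg/L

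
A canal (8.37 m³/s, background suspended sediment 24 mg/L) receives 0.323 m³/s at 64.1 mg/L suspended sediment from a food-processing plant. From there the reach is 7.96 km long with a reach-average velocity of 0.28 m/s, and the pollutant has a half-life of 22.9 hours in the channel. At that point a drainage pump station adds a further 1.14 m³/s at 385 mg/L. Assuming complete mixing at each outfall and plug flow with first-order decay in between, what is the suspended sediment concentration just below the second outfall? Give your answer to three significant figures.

62.4 mg/L

After mixing, C = (8.370·24.00 + 0.3230·64.10) / 8.693 = 221.6/8.693 = 25.49 mg/L; combined flow 8.693 m³/s.
Travel time t = 7.96·1000 / 0.28 = 28430 s = 7.897 h.
Half-life 22.9 h → k = ln 2 / 22.9 = 0.03027 h⁻¹ = 0.7264 d⁻¹.
After decay, C = 25.49 × e^(−kt) = 25.49 × 0.7874 = 20.07 mg/L.
Second outfall: C = (8.693·20.07 + 1.140·385.0)/9.833 = 62.38 mg/L.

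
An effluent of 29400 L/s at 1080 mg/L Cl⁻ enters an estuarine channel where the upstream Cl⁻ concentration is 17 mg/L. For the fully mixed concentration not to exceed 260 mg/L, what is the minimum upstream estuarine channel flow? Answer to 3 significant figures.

99200 L/s

Set C_mix = 260: (Q·17.00 + 29400·1080) / (Q + 29400) = 260
→ Q = 29400·(1080 − 260)/(260 − 17.00) = 99210 L/s.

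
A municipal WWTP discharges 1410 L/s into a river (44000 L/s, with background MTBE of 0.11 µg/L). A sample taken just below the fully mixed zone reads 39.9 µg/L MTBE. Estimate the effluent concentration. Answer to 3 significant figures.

Mass balance: 44000·0.1100 + 1410·Cₑ = 45410·39.90
→ Cₑ = (45410·39.90 − 44000·0.1100) / 1410 = 1282 µg/L.

1280 µg/L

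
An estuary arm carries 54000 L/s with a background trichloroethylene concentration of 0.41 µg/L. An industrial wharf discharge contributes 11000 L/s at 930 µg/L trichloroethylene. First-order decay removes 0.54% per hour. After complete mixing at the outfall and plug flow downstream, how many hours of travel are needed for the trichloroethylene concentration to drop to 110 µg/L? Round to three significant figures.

Conservation of mass: C = (54000·0.4100 + 11000·930.0) / 65000 = 10250000/65000 = 157.7 µg/L.
0.54%/h lost → k = −ln(1 − 0.0054) = 0.005415 h⁻¹.
157.7·exp(−k·t) = 110 → t = ln(157.7/110)/k = 239600 s = 66.56 h.

66.6 h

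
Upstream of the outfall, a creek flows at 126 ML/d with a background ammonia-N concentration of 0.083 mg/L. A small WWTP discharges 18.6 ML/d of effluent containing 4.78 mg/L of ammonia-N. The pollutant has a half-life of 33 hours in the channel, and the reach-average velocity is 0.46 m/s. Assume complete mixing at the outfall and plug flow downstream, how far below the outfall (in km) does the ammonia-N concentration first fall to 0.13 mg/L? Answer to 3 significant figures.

131 km

After mixing, C = (126.0·0.08300 + 18.60·4.780) / 144.6 = 99.37/144.6 = 0.6872 mg/L.
Half-life 33 h → k = ln 2 / 33 = 0.02100 h⁻¹ = 0.5041 d⁻¹.
Set 0.6872·exp(−k·t) = 0.13 → t = ln(0.6872/0.13)/k = 285400 s = 79.27 h.
Distance = v·t = 0.46·285400 = 131300 m = 131.3 km.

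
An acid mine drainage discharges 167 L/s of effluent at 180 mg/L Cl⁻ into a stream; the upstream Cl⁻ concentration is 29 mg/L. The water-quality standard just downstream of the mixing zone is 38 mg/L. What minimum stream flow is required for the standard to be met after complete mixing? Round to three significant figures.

2630 L/s

Set C_mix = 38: (Q·29.00 + 167.0·180.0) / (Q + 167.0) = 38
→ Q = 167.0·(180.0 − 38)/(38 − 29.00) = 2635 L/s.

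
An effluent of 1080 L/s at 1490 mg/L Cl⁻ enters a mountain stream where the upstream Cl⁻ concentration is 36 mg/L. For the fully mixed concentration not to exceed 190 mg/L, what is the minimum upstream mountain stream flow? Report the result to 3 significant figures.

9120 L/s

Set C_mix = 190: (Q·36.00 + 1080·1490) / (Q + 1080) = 190
→ Q = 1080·(1490 − 190)/(190 − 36.00) = 9117 L/s.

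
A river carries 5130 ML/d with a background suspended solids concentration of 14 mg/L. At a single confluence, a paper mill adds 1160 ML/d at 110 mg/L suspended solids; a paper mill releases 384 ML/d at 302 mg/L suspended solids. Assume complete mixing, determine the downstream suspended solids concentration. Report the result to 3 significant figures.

47.3 mg/L

Conservation of mass: C = (5130·14.00 + 1160·110.0 + 384.0·302.0) / 6674 = 315400/6674 = 47.26 mg/L.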